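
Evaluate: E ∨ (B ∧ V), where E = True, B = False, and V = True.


E = True, B = False, V = True
Step 1: B ∧ V = False AND True = False
Step 2: E ∨ False = True OR False = True
AND evaluated first (higher precedence); then OR applied.

True


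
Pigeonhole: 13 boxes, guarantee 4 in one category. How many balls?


Pigeonhole: to guarantee k in one of n categories, need (k-1)×n + 1.
k = 4, n = 13
Minimum = (4-1) × 13 + 1 = 3 × 13 + 1

40


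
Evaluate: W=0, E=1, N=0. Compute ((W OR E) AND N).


W OR E = 0|1 = 1
1 AND 0 = 0

0


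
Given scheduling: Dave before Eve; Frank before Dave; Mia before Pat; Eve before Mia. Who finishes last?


Constraints: Dave before Eve; Frank before Dave; Mia before Pat; Eve before Mia
The last task can have nothing scheduled after it, so it must never appear on the left of a 'before'.
Tasks appearing before some other task: Dave, Frank, Mia, Eve.
The only task not in that list is Pat → it is last.

Pat


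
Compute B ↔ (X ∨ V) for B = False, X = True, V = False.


B = False, X = True, V = False
Step 1: X ∨ V = True OR False = True
Step 2: B ↔ (True): true when both sides have same truth value.
Result: False ↔ True = False

False


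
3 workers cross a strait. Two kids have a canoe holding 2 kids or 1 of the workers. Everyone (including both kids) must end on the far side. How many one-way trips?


Per crossing of one of the workers: kids→, one←, one of the workers→, one← = 4 trips
3 × 4 = 12, + 1 final kids→ = 13
Minimum trips = 13

13


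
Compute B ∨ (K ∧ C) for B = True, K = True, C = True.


B = True, K = True, C = True
Step 1: K ∧ C = True AND True = True
Step 2: B ∨ True = True OR True = True
AND evaluated first (higher precedence); then OR applied.

True


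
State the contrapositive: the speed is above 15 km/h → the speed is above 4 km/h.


Original: If the speed is above 15 km/h, then the speed is above 4 km/h
Contrapositive: If ¬Q, then ¬P
Negate Q: not (the speed is above 4 km/h)
Negate P: not (the speed is above 15 km/h)

If not (the speed is above 4 km/h), then not (the speed is above 15 km/h).


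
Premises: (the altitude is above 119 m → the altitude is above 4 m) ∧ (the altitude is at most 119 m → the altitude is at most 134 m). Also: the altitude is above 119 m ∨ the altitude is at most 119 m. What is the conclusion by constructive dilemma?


Constructive dilemma: (P → Q) ∧ (R → S), P ∨ R ⊢ Q ∨ S
Premise 1: the altitude is above 119 m → the altitude is above 4 m
Premise 2: the altitude is at most 119 m → the altitude is at most 134 m
Premise 3: the altitude is above 119 m ∨ the altitude is at most 119 m
Case 1: Assuming the altitude is above 119 m, then by Premise 1, the altitude is above 4 m.
Case 2: Assuming the altitude is at most 119 m, then by Premise 2, the altitude is at most 134 m.
Since one of the altitude is above 119 m or the altitude is at most 119 m must hold, we get the altitude is above 4 m or the altitude is at most 134 m.

The altitude is above 4 m or the altitude is at most 134 m.


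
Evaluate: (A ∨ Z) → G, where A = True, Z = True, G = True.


A = True, Z = True, G = True
Step 1: A ∨ Z = True OR True = True
Step 2: (True) → G: false only when antecedent=True and G=False.
Result: True

True


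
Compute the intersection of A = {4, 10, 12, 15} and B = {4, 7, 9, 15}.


A = {4, 10, 12, 15}
B = {4, 7, 9, 15}
Operation: intersection
Elements in both: 4, 15

{4, 15}


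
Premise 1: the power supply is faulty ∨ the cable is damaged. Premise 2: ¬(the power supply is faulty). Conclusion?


Disjunctive syllogism: P ∨ Q, ¬P ⊢ Q
Disjunction: the power supply is faulty ∨ the cable is damaged
We know it is not the case that the power supply is faulty.
By disjunctive syllogism, the other disjunct must be true.

The cable is damaged


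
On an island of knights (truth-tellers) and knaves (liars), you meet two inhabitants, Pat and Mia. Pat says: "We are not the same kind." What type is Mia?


Pat says: "We are not the same kind."
Case 1: Pat is a Knight (truth-teller)
  Statement is true → they ARE different → Mia is a Knave
Case 2: Pat is a Knave (liar)
  Statement is false → they are NOT different → Mia is a Knave
In both cases, Mia is a Knave.

Knave


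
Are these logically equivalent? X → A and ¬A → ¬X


Expression 1: X → A
Expression 2: ¬A → ¬X
Truth table (X A | Expr1 Expr2):
  T T |   T     T
  T F |   F     F
  F T |   T     T
  F F |   T     T
All 4 rows agree, so the expressions are logically equivalent.

Yes


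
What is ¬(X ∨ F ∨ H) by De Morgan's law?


De Morgan's law: ¬(P ∨ Q ∨ R) ≡ ¬P ∧ ¬Q ∧ ¬R
¬(X ∨ F ∨ H) = ¬X ∧ ¬F ∧ ¬H

¬X ∧ ¬F ∧ ¬H


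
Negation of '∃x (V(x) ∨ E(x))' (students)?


Original: ∃x (V(x) ∨ E(x))
Rule: ¬∀→∃, ¬∃→∀, negate predicate.
Negation: ∀x (¬V(x) ∧ ¬E(x))

∀x (¬V(x) ∧ ¬E(x))


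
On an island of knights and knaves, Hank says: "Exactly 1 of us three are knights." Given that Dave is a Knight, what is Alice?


Hank claims exactly 1 knights among Hank, Dave, Alice.
Given: Dave is a Knight.

Case 1: Hank is a Knight (tells truth)
  Then exactly 1 of the three are knights.
  Counting Hank, Dave: 2 knight(s) so far. Need -1 more → impossible.
Case 2: Hank is a Knave (lies)
  Then the count is NOT 1.
  If Alice = Knave, count = 1 = 1 → claim would be true, contradicts lie.
  If Alice = Knight, count = 2 ≠ 1 → lie confirmed ✓

Alice is a Knight.

Knight


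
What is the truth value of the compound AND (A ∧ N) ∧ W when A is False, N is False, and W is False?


A = False, N = False, W = False
Step 1: A ∧ N = False AND False = False
Step 2: False ∧ W = False AND False = False
AND is true only when ALL operands are true.

False


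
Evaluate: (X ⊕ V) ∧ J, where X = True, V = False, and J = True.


X = True, V = False, J = True
Step 1: X ⊕ V = True XOR False = True
Step 2: True ∧ J = True AND True = True
XOR true when exactly one of X,V is true; then AND with J.

True


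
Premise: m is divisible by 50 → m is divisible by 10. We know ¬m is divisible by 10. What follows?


Modus tollens: P → Q, ¬Q ⊢ ¬P
P: m is divisible by 50
Q: m is divisible by 10
We have P → Q and Q is false.
By modus tollens, P must be false.

It is not the case that m is divisible by 50


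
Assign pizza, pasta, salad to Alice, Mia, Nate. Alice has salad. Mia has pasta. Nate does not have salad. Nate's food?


From clues:
  Mia → pasta
  Alice → salad
By elimination, Nate gets the remaining.

pizza


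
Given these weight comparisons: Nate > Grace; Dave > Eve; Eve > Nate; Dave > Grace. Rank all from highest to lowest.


Constraints: Nate > Grace; Dave > Eve; Eve > Nate; Dave > Grace
Method: at each step, the next-highest is the one remaining person who never appears on the smaller side of a constraint between remaining people.
  Step 1: remaining {Nate, Eve, Dave, Grace}; on the smaller side: {Nate, Eve, Grace} → Dave is next (Dave > Eve; Dave > Grace).
  Step 2: remaining {Nate, Eve, Grace}; on the smaller side: {Nate, Grace} → Eve is next (Eve > Nate).
  Step 3: remaining {Nate, Grace}; on the smaller side: {Grace} → Nate is next (Nate > Grace).
  Step 4: only Grace remains → lowest.
Final ranking (highest to lowest):

Dave > Eve > Nate > Grace


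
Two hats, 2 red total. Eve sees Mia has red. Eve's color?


Total red = 2, Mia = red
Red accounted for: 1
Remaining for Eve: 1
Eve's hat is red.

red


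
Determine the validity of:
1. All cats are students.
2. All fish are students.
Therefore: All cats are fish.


Premise 1: All cats are students.
Premise 2: All fish are students.
Conclusion: All cats are fish.
Fallacy: undistributed middle. students is predicate in both.
Counterexample: cats and fish could be disjoint subsets of students.

Invalid


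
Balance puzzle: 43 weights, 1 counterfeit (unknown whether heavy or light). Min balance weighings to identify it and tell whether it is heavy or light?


Let n = 43. 86 possibilities (n weights × lighter/heavier); each weighing has 3 outcomes.
Bound for k weighings: say the first weighing puts j weights on each pan. If it tips, the 2j weighed weights remain suspects (each with a known direction) and k-1 weighings give 3^(k-1) outcomes; 3^(k-1) is odd, so 2j ≤ 3^(k-1) - 1. If it balances, the n - 2j unweighed weights remain with direction unknown: 2(n - 2j) ≤ 3^(k-1) - 1 by the same parity argument. Adding, n ≤ (3^(k-1) - 1) + (3^(k-1) - 1)/2 = (3^k - 3)/2, and the classical three-group strategy achieves this (3 weights in 2 weighings, 12 in 3, 39 in 4, 120 in 5).
So we need the smallest k with (3^k - 3)/2 ≥ 43.
k = 4: (3^4 - 3)/2 = 39 < 43 ✗
k = 5: (3^5 - 3)/2 = 120 ≥ 43 ✓

5


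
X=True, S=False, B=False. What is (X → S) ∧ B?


X = True, S = False, B = False
Expression: (X → S) ∧ B
Step 1: X → S = True → False (false only if X=True, S=False) = False
Step 2: (False) ∧ B = False AND False = False

False


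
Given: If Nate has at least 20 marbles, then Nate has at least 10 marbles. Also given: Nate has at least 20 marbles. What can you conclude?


Modus ponens: P → Q, P ⊢ Q
P: Nate has at least 20 marbles
Q: Nate has at least 10 marbles
We have P → Q and P is true.
By modus ponens, Q must be true.

Nate has at least 10 marbles


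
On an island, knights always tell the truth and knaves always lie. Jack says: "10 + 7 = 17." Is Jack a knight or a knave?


Statement: "10 + 7 = 17."
Actual: 10 + 7 = 17
Claimed: 17
Statement is TRUE → Jack tells the truth → Knight

Knight


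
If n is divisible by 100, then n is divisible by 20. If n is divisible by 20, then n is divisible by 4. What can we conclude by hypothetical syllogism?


Hypothetical syllogism: P → Q, Q → R ⊢ P → R
Premise 1: n is divisible by 100 → n is divisible by 20
Premise 2: n is divisible by 20 → n is divisible by 4
Chain the implications: the middle term (n is divisible by 20) links the two.
Conclusion: If n is divisible by 100, then n is divisible by 4.

If n is divisible by 100, then n is divisible by 4.


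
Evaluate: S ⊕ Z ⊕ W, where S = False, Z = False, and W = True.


S = False, Z = False, W = True
Step 1: S ⊕ Z = False XOR False = False
Step 2: False ⊕ W = False XOR True = True
XOR is true when an odd number of operands are true.

True


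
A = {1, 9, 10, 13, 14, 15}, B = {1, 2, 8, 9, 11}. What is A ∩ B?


A = {1, 9, 10, 13, 14, 15}
B = {1, 2, 8, 9, 11}
Operation: intersection
Elements in both: 1, 9

{1, 9}


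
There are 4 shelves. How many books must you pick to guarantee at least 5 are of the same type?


Pigeonhole: to guarantee k in one of n categories, need (k-1)×n + 1.
k = 5, n = 4
Minimum = (5-1) × 4 + 1 = 4 × 4 + 1

17


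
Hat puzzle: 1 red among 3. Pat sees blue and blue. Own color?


Total red = 1, seen red = 0
Own red = 1 - 0 = 1
Pat's hat is red.

red


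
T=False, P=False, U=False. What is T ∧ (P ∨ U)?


T = False, P = False, U = False
Expression: T ∧ (P ∨ U)
Step 1: P ∨ U = False OR False = False
Step 2: T ∧ (False) = False AND False = False

False


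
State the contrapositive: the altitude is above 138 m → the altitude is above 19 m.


Original: If the altitude is above 138 m, then the altitude is above 19 m
Contrapositive: If ¬Q, then ¬P
Negate Q: not (the altitude is above 19 m)
Negate P: not (the altitude is above 138 m)

If not (the altitude is above 19 m), then not (the altitude is above 138 m).


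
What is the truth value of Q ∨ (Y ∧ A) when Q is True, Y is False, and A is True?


Q = True, Y = False, A = True
Step 1: Y ∧ A = False AND True = False
Step 2: Q ∨ False = True OR False = True
AND evaluated first (higher precedence); then OR applied.

True


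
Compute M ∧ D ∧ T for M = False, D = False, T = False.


M = False, D = False, T = False
Step 1: M ∧ D = False AND False = False
Step 2: (False) ∧ T = (False) AND False = False
AND is true only when ALL operands are true.

False


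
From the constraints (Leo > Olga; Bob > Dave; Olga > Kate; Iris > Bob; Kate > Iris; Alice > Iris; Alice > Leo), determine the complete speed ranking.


Constraints: Leo > Olga; Bob > Dave; Olga > Kate; Iris > Bob; Kate > Iris; Alice > Iris; Alice > Leo
Method: at each step, the next-highest is the one remaining person who never appears on the smaller side of a constraint between remaining people.
  Step 1: remaining {Olga, Bob, Leo, Kate, Alice, Iris, Dave}; on the smaller side: {Olga, Bob, Leo, Kate, Iris, Dave} → Alice is next (Alice > Iris; Alice > Leo).
  Step 2: remaining {Olga, Bob, Leo, Kate, Iris, Dave}; on the smaller side: {Olga, Bob, Kate, Iris, Dave} → Leo is next (Leo > Olga).
  Step 3: remaining {Olga, Bob, Kate, Iris, Dave}; on the smaller side: {Bob, Kate, Iris, Dave} → Olga is next (Olga > Kate).
  Step 4: remaining {Bob, Kate, Iris, Dave}; on the smaller side: {Bob, Iris, Dave} → Kate is next (Kate > Iris).
  Step 5: remaining {Bob, Iris, Dave}; on the smaller side: {Bob, Dave} → Iris is next (Iris > Bob).
  Step 6: remaining {Bob, Dave}; on the smaller side: {Dave} → Bob is next (Bob > Dave).
  Step 7: only Dave remains → lowest.
Final ranking (highest to lowest):

Alice > Leo > Olga > Kate > Iris > Bob > Dave


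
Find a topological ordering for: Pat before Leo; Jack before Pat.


Constraints: Pat before Leo; Jack before Pat
Method: repeatedly schedule the remaining task that has no remaining task required before it.
  Step 1: remaining {Jack, Pat, Leo}; every task except Jack still has a predecessor pending → schedule Jack.
  Step 2: remaining {Pat, Leo}; every task except Pat still has a predecessor pending → schedule Pat.
  Step 3: only Leo remains → schedule Leo.
Resulting order:

Jack → Pat → Leo


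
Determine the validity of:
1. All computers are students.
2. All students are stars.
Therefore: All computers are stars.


Premise 1: All computers are students.
Premise 2: All students are stars.
Conclusion: All computers are stars.
Barbara syllogism (AAA-1): All A are B, All B are C → All A are C.
Middle term (students) distributed in premise 2.

Valid


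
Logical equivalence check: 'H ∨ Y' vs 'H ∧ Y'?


Expression 1: H ∨ Y
Expression 2: H ∧ Y
Truth table (H Y | Expr1 Expr2):
  T T |   T     T
  T F |   T     F   ← differ
  F T |   T     F   ← differ
  F F |   F     F
Counterexample: H=T, Y=F gives Expr1 = T but Expr2 = F, so the expressions are NOT logically equivalent.

No


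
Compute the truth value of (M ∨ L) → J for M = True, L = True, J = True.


M = True, L = True, J = True
Step 1: M ∨ L = True OR True = True
Step 2: (True) → J: false only when antecedent=True and J=False.
Result: True

True


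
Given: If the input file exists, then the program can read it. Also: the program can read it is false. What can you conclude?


Modus tollens: P → Q, ¬Q ⊢ ¬P
P: the input file exists
Q: the program can read it
We have P → Q and Q is false.
By modus tollens, P must be false.

It is not the case that the input file exists


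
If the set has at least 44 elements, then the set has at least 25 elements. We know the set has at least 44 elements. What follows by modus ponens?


Modus ponens: P → Q, P ⊢ Q
P: the set has at least 44 elements
Q: the set has at least 25 elements
We have P → Q and P is true.
By modus ponens, Q must be true.

The set has at least 25 elements


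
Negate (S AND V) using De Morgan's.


De Morgan's law: ¬(P ∧ Q) ≡ ¬P ∨ ¬Q
¬(S ∧ V) = ¬S ∨ ¬V

¬S ∨ ¬V


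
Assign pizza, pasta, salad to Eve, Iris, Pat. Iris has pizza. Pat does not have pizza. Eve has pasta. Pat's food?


From clues:
  Iris → pizza
  Eve → pasta
By elimination, Pat gets the remaining.

salad


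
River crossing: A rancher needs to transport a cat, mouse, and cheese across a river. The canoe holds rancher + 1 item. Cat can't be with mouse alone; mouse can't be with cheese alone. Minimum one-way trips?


1. rancher+mouse → 2. rancher ← 3. rancher+cat → 4. rancher+mouse ← 5. rancher+cheese → 6. rancher ← 7. rancher+mouse →
Minimum trips = 7

7


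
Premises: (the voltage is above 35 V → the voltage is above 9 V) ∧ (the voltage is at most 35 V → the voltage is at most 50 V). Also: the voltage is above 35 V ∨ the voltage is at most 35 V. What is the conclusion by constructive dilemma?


Constructive dilemma: (P → Q) ∧ (R → S), P ∨ R ⊢ Q ∨ S
Premise 1: the voltage is above 35 V → the voltage is above 9 V
Premise 2: the voltage is at most 35 V → the voltage is at most 50 V
Premise 3: the voltage is above 35 V ∨ the voltage is at most 35 V
Case 1: Assuming the voltage is above 35 V, then by Premise 1, the voltage is above 9 V.
Case 2: Assuming the voltage is at most 35 V, then by Premise 2, the voltage is at most 50 V.
Since one of the voltage is above 35 V or the voltage is at most 35 V must hold, we get the voltage is above 9 V or the voltage is at most 50 V.

The voltage is above 9 V or the voltage is at most 50 V.


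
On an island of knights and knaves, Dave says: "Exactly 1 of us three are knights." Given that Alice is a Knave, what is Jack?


Dave claims exactly 1 knights among Dave, Alice, Jack.
Given: Alice is a Knave.

Case 1: Dave is a Knight (tells truth)
  Then exactly 1 of the three are knights.
  Counting Dave, Alice: 1 knight(s) so far. Need 0 more → Jack = Knave.
Case 2: Dave is a Knave (lies)
  Then the count is NOT 1.
  If Jack = Knight, count = 1 = 1 → claim would be true, contradicts lie.
  If Jack = Knave, count = 0 ≠ 1 → lie confirmed ✓

Jack is a Knave.

Knave


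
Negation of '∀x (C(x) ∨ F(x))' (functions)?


Original: ∀x (C(x) ∨ F(x))
Rule: ¬∀→∃, ¬∃→∀, negate predicate.
Negation: ∃x (¬C(x) ∧ ¬F(x))

∃x (¬C(x) ∧ ¬F(x))


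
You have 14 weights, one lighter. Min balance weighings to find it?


Each weighing has 3 outcomes (left heavy / balance / right heavy), so k weighings distinguish at most 3^k cases; splitting into three near-equal groups achieves this.
Need 3^k ≥ 14: 3^2 = 9 < 14 ≤ 3^3 = 27
k = ⌈log₃(14)⌉ = 3

3


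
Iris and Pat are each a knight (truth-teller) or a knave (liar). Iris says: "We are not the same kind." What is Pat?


Iris says: "We are not the same kind."
Case 1: Iris is a Knight (truth-teller)
  Statement is true → they ARE different → Pat is a Knave
Case 2: Iris is a Knave (liar)
  Statement is false → they are NOT different → Pat is a Knave
In both cases, Pat is a Knave.

Knave


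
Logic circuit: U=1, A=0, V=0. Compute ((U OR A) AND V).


U OR A = 1|0 = 1
1 AND 0 = 0

0


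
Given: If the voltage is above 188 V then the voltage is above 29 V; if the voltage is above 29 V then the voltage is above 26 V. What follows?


Hypothetical syllogism: P → Q, Q → R ⊢ P → R
Premise 1: the voltage is above 188 V → the voltage is above 29 V
Premise 2: the voltage is above 29 V → the voltage is above 26 V
Chain the implications: the middle term (the voltage is above 29 V) links the two.
Conclusion: If the voltage is above 188 V, then the voltage is above 26 V.

If the voltage is above 188 V, then the voltage is above 26 V.


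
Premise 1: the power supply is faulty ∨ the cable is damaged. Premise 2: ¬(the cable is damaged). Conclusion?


Disjunctive syllogism: P ∨ Q, ¬P ⊢ Q
Disjunction: the power supply is faulty ∨ the cable is damaged
We know it is not the case that the cable is damaged.
By disjunctive syllogism, the other disjunct must be true.

The power supply is faulty


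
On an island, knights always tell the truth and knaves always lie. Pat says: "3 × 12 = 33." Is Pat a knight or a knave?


Statement: "3 × 12 = 33."
Actual: 3 × 12 = 36
Claimed: 33
Statement is FALSE → Pat lies → Knave

Knave


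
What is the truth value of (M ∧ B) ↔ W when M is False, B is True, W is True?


M = False, B = True, W = True
Step 1: M ∧ B = False AND True = False
Step 2: (False) ↔ W: true when both sides have same truth value.
Result: False ↔ True = False

False


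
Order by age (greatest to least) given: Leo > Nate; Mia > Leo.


Constraints: Leo > Nate; Mia > Leo
Method: at each step, the next-highest is the one remaining person who never appears on the smaller side of a constraint between remaining people.
  Step 1: remaining {Nate, Mia, Leo}; on the smaller side: {Nate, Leo} → Mia is next (Mia > Leo).
  Step 2: remaining {Nate, Leo}; on the smaller side: {Nate} → Leo is next (Leo > Nate).
  Step 3: only Nate remains → lowest.
Final ranking (highest to lowest):

Mia > Leo > Nate


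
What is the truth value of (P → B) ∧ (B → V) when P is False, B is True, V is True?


P = False, B = True, V = True
Step 1: P → B is false only when P=True and B=False. Result: True
Step 2: B → V is false only when B=True and V=False. Result: True
Step 3: True ∧ True = True

True


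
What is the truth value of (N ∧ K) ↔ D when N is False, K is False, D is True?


N = False, K = False, D = True
Step 1: N ∧ K = False AND False = False
Step 2: (False) ↔ D: true when both sides have same truth value.
Result: False ↔ True = False

False


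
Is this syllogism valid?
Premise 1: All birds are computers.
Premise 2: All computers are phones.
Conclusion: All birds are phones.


Premise 1: All birds are computers.
Premise 2: All computers are phones.
Conclusion: All birds are phones.
Barbara syllogism (AAA-1): All A are B, All B are C → All A are C.
Middle term (computers) distributed in premise 2.

Valid


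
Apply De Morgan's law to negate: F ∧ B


De Morgan's law: ¬(P ∧ Q) ≡ ¬P ∨ ¬Q
¬(F ∧ B) = ¬F ∨ ¬B

¬F ∨ ¬B


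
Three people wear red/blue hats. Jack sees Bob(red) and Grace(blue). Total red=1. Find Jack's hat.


Total red = 1, seen red = 1
Own red = 1 - 1 = 0
Jack's hat is blue.

blue


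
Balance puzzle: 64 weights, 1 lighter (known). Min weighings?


Each weighing has 3 outcomes (left heavy / balance / right heavy), so k weighings distinguish at most 3^k cases; splitting into three near-equal groups achieves this.
Need 3^k ≥ 64: 3^3 = 27 < 64 ≤ 3^4 = 81
k = ⌈log₃(64)⌉ = 4

4


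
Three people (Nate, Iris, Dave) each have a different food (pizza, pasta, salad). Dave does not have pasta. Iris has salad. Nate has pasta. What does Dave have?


From clues:
  Nate → pasta
  Iris → salad
By elimination, Dave gets the remaining.

pizza


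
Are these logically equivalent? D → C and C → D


Expression 1: D → C
Expression 2: C → D
Truth table (D C | Expr1 Expr2):
  T T |   T     T
  T F |   F     T   ← differ
  F T |   T     F   ← differ
  F F |   T     T
Counterexample: D=T, C=F gives Expr1 = F but Expr2 = T, so the expressions are NOT logically equivalent.

No


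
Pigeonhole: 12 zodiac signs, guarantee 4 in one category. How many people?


Pigeonhole: to guarantee k in one of n categories, need (k-1)×n + 1.
k = 4, n = 12
Minimum = (4-1) × 12 + 1 = 3 × 12 + 1

37


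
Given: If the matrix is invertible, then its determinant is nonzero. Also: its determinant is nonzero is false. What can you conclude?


Modus tollens: P → Q, ¬Q ⊢ ¬P
P: the matrix is invertible
Q: its determinant is nonzero
We have P → Q and Q is false.
By modus tollens, P must be false.

It is not the case that the matrix is invertible


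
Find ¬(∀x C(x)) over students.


Original: ∀x C(x)
Rule: ¬∀→∃, ¬∃→∀, negate predicate.
Negation: ∃x ¬C(x)

∃x ¬C(x)


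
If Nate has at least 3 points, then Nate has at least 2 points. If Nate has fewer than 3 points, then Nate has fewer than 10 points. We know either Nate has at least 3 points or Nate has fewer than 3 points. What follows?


Constructive dilemma: (P → Q) ∧ (R → S), P ∨ R ⊢ Q ∨ S
Premise 1: Nate has at least 3 points → Nate has at least 2 points
Premise 2: Nate has fewer than 3 points → Nate has fewer than 10 points
Premise 3: Nate has at least 3 points ∨ Nate has fewer than 3 points
Case 1: Assuming Nate has at least 3 points, then by Premise 1, Nate has at least 2 points.
Case 2: Assuming Nate has fewer than 3 points, then by Premise 2, Nate has fewer than 10 points.
Since one of Nate has at least 3 points or Nate has fewer than 3 points must hold, we get Nate has at least 2 points or Nate has fewer than 10 points.

Nate has at least 2 points or Nate has fewer than 10 points.


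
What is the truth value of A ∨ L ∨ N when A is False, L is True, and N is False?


A = False, L = True, N = False
Step 1: A ∨ L = False OR True = True
Step 2: True ∨ N = True OR False = True
OR is true when at least one operand is true.

True


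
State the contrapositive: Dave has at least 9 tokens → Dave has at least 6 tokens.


Original: If Dave has at least 9 tokens, then Dave has at least 6 tokens
Contrapositive: If ¬Q, then ¬P
Negate Q: not (Dave has at least 6 tokens)
Negate P: not (Dave has at least 9 tokens)

If not (Dave has at least 6 tokens), then not (Dave has at least 9 tokens).


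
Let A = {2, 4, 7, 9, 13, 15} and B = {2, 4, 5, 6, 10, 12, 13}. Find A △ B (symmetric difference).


A = {2, 4, 7, 9, 13, 15}
B = {2, 4, 5, 6, 10, 12, 13}
Operation: symmetric difference
In A only: [7, 9, 15], in B only: [5, 6, 10, 12]

{5, 6, 7, 9, 10, 12, 15}


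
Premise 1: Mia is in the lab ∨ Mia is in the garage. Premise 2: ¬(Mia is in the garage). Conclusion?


Disjunctive syllogism: P ∨ Q, ¬P ⊢ Q
Disjunction: Mia is in the lab ∨ Mia is in the garage
We know it is not the case that Mia is in the garage.
By disjunctive syllogism, the other disjunct must be true.

Mia is in the lab


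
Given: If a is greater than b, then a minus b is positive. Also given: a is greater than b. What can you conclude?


Modus ponens: P → Q, P ⊢ Q
P: a is greater than b
Q: a minus b is positive
We have P → Q and P is true.
By modus ponens, Q must be true.

a minus b is positive


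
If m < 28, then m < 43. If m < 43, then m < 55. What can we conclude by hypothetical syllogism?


Hypothetical syllogism: P → Q, Q → R ⊢ P → R
Premise 1: m < 28 → m < 43
Premise 2: m < 43 → m < 55
Chain the implications: the middle term (m < 43) links the two.
Conclusion: If m < 28, then m < 55.

If m < 28, then m < 55.


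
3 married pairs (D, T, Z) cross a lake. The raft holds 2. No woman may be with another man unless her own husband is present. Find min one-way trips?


Label couples D, T, Z (H = husband, W = wife).
Counting alone: 6 people, the raft carries 2 and someone must bring it back, so each round trip nets at most +1 on the far side until the last crossing → at least 9 trips. The jealousy constraint makes 9 impossible; the shortest valid schedule has 11:
1. WD+WT →  (far: WD,WT; near: HD,HT,HZ,WZ)
2. WD ←       (far: WT; near: HD,HT,HZ,WD,WZ)
3. WD+WZ →  (far: WD,WT,WZ; near: HD,HT,HZ)
4. WD ←       (far: WT,WZ; near: HD,HT,HZ,WD)
5. HT+HZ →  (far: HT,WT,HZ,WZ; near: HD,WD)
6. HT+WT ←  (far: HZ,WZ; near: HD,WD,HT,WT)
7. HD+HT →  (far: HD,HT,HZ,WZ; near: WD,WT)
8. WZ ←       (far: HD,HT,HZ; near: WD,WT,WZ)
9. WD+WT →  (far: HD,WD,HT,WT,HZ; near: WZ)
10. HZ ←      (far: HD,WD,HT,WT; near: HZ,WZ)
11. HZ+WZ → (far: all six; near: empty)
In every state each wife is either with her husband or with no other man.
Minimum trips = 11

11


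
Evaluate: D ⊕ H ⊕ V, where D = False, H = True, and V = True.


D = False, H = True, V = True
Step 1: D ⊕ H = False XOR True = True
Step 2: True ⊕ V = True XOR True = False
XOR is true when an odd number of operands are true.

False


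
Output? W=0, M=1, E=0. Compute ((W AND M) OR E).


W AND M = 0&1 = 0
0 OR 0 = 0

0


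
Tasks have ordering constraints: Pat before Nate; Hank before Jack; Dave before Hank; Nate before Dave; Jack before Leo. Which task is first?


Constraints: Pat before Nate; Hank before Jack; Dave before Hank; Nate before Dave; Jack before Leo
The first task can have nothing scheduled before it, so it must never appear on the right of a 'before'.
Tasks appearing after some 'before': Nate, Jack, Hank, Dave, Leo.
The only task not in that list is Pat → it is first.

Pat


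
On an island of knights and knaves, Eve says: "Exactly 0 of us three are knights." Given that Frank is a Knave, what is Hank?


Eve claims exactly 0 knights among Eve, Frank, Hank.
Given: Frank is a Knave.

Case 1: Eve is a Knight (tells truth)
  Then exactly 0 of the three are knights.
  Counting Eve, Frank: 1 knight(s) so far. Need -1 more → impossible.
Case 2: Eve is a Knave (lies)
  Then the count is NOT 0.
  If Hank = Knave, count = 0 = 0 → claim would be true, contradicts lie.
  If Hank = Knight, count = 1 ≠ 0 → lie confirmed ✓

Hank is a Knight.

Knight


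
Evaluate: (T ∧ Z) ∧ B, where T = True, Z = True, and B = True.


T = True, Z = True, B = True
Step 1: T ∧ Z = True AND True = True
Step 2: True ∧ B = True AND True = True
AND is true only when ALL operands are true.

True


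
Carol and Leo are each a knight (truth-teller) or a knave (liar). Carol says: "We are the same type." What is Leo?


Carol says: "We are the same type."
Case 1: Carol is a Knight (truth-teller)
  Statement is true → they ARE the same → Leo is also a Knight
Case 2: Carol is a Knave (liar)
  Statement is false → they are NOT the same → Leo is a Knight
In both cases, Leo is a Knight.

Knight


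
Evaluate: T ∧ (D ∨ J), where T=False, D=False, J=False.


T = False, D = False, J = False
Expression: T ∧ (D ∨ J)
Step 1: D ∨ J = False OR False = False
Step 2: T ∧ (False) = False AND False = False

False


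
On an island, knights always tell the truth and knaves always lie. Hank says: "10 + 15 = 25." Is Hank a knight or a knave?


Statement: "10 + 15 = 25."
Actual: 10 + 15 = 25
Claimed: 25
Statement is TRUE → Hank tells the truth → Knight

Knight


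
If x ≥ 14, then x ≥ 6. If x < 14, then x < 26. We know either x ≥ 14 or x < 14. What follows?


Constructive dilemma: (P → Q) ∧ (R → S), P ∨ R ⊢ Q ∨ S
Premise 1: x ≥ 14 → x ≥ 6
Premise 2: x < 14 → x < 26
Premise 3: x ≥ 14 ∨ x < 14
Case 1: Assuming x ≥ 14, then by Premise 1, x ≥ 6.
Case 2: Assuming x < 14, then by Premise 2, x < 26.
Since one of x ≥ 14 or x < 14 must hold, we get x ≥ 6 or x < 26.

x ≥ 6 or x < 26.


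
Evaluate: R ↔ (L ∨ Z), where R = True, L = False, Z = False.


R = True, L = False, Z = False
Step 1: L ∨ Z = False OR False = False
Step 2: R ↔ (False): true when both sides have same truth value.
Result: True ↔ False = False

False


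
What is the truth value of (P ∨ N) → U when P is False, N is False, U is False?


P = False, N = False, U = False
Step 1: P ∨ N = False OR False = False
Step 2: (False) → U: false only when antecedent=True and U=False.
Result: True

True


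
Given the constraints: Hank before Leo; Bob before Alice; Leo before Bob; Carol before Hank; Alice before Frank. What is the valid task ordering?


Constraints: Hank before Leo; Bob before Alice; Leo before Bob; Carol before Hank; Alice before Frank
Method: repeatedly schedule the remaining task that has no remaining task required before it.
  Step 1: remaining {Hank, Alice, Carol, Bob, Frank, Leo}; every task except Carol still has a predecessor pending → schedule Carol.
  Step 2: remaining {Hank, Alice, Bob, Frank, Leo}; every task except Hank still has a predecessor pending → schedule Hank.
  Step 3: remaining {Alice, Bob, Frank, Leo}; every task except Leo still has a predecessor pending → schedule Leo.
  Step 4: remaining {Alice, Bob, Frank}; every task except Bob still has a predecessor pending → schedule Bob.
  Step 5: remaining {Alice, Frank}; every task except Alice still has a predecessor pending → schedule Alice.
  Step 6: only Frank remains → schedule Frank.
Resulting order:

Carol → Hank → Leo → Bob → Alice → Frank


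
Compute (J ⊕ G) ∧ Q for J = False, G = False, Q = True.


J = False, G = False, Q = True
Step 1: J ⊕ G = False XOR False = False
Step 2: False ∧ Q = False AND True = False
XOR true when exactly one of J,G is true; then AND with Q.

False


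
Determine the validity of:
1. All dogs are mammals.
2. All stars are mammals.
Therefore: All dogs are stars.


Premise 1: All dogs are mammals.
Premise 2: All stars are mammals.
Conclusion: All dogs are stars.
Fallacy: undistributed middle. mammals is predicate in both.
Counterexample: dogs and stars could be disjoint subsets of mammals.

Invalid


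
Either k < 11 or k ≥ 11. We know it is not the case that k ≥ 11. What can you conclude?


Disjunctive syllogism: P ∨ Q, ¬P ⊢ Q
Disjunction: k < 11 ∨ k ≥ 11
We know it is not the case that k ≥ 11.
By disjunctive syllogism, the other disjunct must be true.

k < 11


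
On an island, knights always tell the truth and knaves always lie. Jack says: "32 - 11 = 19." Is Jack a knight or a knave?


Statement: "32 - 11 = 19."
Actual: 32 - 11 = 21
Claimed: 19
Statement is FALSE → Jack lies → Knave

Knave


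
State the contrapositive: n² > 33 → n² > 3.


Original: If n² > 33, then n² > 3
Contrapositive: If ¬Q, then ¬P
Negate Q: not (n² > 3)
Negate P: not (n² > 33)

If not (n² > 3), then not (n² > 33).


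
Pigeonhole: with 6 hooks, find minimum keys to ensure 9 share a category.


Pigeonhole: to guarantee k in one of n categories, need (k-1)×n + 1.
k = 9, n = 6
Minimum = (9-1) × 6 + 1 = 8 × 6 + 1

49


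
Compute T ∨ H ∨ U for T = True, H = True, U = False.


T = True, H = True, U = False
Step 1: T ∨ H = True OR True = True
Step 2: True ∨ U = True OR False = True
OR is true when at least one operand is true.

True


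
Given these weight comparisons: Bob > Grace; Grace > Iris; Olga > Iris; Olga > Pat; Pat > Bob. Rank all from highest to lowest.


Constraints: Bob > Grace; Grace > Iris; Olga > Iris; Olga > Pat; Pat > Bob
Method: at each step, the next-highest is the one remaining person who never appears on the smaller side of a constraint between remaining people.
  Step 1: remaining {Grace, Pat, Bob, Olga, Iris}; on the smaller side: {Grace, Pat, Bob, Iris} → Olga is next (Olga > Iris; Olga > Pat).
  Step 2: remaining {Grace, Pat, Bob, Iris}; on the smaller side: {Grace, Bob, Iris} → Pat is next (Pat > Bob).
  Step 3: remaining {Grace, Bob, Iris}; on the smaller side: {Grace, Iris} → Bob is next (Bob > Grace).
  Step 4: remaining {Grace, Iris}; on the smaller side: {Iris} → Grace is next (Grace > Iris).
  Step 5: only Iris remains → lowest.
Final ranking (highest to lowest):

Olga > Pat > Bob > Grace > Iris


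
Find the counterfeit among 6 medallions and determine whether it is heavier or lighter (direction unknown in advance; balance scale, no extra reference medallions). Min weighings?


Let n = 6. 12 possibilities (n medallions × lighter/heavier); each weighing has 3 outcomes.
Bound for k weighings: say the first weighing puts j medallions on each pan. If it tips, the 2j weighed medallions remain suspects (each with a known direction) and k-1 weighings give 3^(k-1) outcomes; 3^(k-1) is odd, so 2j ≤ 3^(k-1) - 1. If it balances, the n - 2j unweighed medallions remain with direction unknown: 2(n - 2j) ≤ 3^(k-1) - 1 by the same parity argument. Adding, n ≤ (3^(k-1) - 1) + (3^(k-1) - 1)/2 = (3^k - 3)/2, and the classical three-group strategy achieves this (3 medallions in 2 weighings, 12 in 3, 39 in 4, 120 in 5).
So we need the smallest k with (3^k - 3)/2 ≥ 6.
k = 2: (3^2 - 3)/2 = 3 < 6 ✗
k = 3: (3^3 - 3)/2 = 12 ≥ 6 ✓

3


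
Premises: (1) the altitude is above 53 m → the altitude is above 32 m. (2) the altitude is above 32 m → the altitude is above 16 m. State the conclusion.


Hypothetical syllogism: P → Q, Q → R ⊢ P → R
Premise 1: the altitude is above 53 m → the altitude is above 32 m
Premise 2: the altitude is above 32 m → the altitude is above 16 m
Chain the implications: the middle term (the altitude is above 32 m) links the two.
Conclusion: If the altitude is above 53 m, then the altitude is above 16 m.

If the altitude is above 53 m, then the altitude is above 16 m.


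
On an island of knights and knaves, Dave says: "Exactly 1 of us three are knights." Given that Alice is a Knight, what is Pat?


Dave claims exactly 1 knights among Dave, Alice, Pat.
Given: Alice is a Knight.

Case 1: Dave is a Knight (tells truth)
  Then exactly 1 of the three are knights.
  Counting Dave, Alice: 2 knight(s) so far. Need -1 more → impossible.
Case 2: Dave is a Knave (lies)
  Then the count is NOT 1.
  If Pat = Knave, count = 1 = 1 → claim would be true, contradicts lie.
  If Pat = Knight, count = 2 ≠ 1 → lie confirmed ✓

Pat is a Knight.

Knight


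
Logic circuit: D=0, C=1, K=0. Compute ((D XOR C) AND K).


D XOR C = 0^1 = 1
1 AND 0 = 0

0


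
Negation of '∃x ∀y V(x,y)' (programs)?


Original: ∃x ∀y V(x,y)
Rule: ¬∀→∃, ¬∃→∀, negate predicate.
Negation: ∀x ∃y ¬V(x,y)

∀x ∃y ¬V(x,y)


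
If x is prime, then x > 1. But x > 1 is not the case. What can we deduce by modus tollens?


Modus tollens: P → Q, ¬Q ⊢ ¬P
P: x is prime
Q: x > 1
We have P → Q and Q is false.
By modus tollens, P must be false.

It is not the case that x is prime


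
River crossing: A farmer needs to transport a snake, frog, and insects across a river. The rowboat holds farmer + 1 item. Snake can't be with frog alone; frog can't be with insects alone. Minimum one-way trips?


1. farmer+frog → 2. farmer ← 3. farmer+snake → 4. farmer+frog ← 5. farmer+insects → 6. farmer ← 7. farmer+frog →
Minimum trips = 7

7


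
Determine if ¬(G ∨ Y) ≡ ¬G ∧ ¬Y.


Expression 1: ¬(G ∨ Y)
Expression 2: ¬G ∧ ¬Y
Truth table (G Y | Expr1 Expr2):
  T T |   F     F
  T F |   F     F
  F T |   F     F
  F F |   T     T
All 4 rows agree, so the expressions are logically equivalent.

Yes


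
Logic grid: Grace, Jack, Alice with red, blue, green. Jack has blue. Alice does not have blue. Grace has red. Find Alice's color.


From clues:
  Jack → blue
  Grace → red
By elimination, Alice gets the remaining.

green


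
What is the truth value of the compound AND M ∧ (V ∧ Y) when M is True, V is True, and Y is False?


M = True, V = True, Y = False
Step 1: V ∧ Y = True AND False = False
Step 2: M ∧ False = True AND False = False
AND is true only when ALL operands are true.

False


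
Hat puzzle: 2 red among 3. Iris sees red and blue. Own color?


Total red = 2, seen red = 1
Own red = 2 - 1 = 1
Iris's hat is red.

red


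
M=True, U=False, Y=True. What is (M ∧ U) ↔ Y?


M = True, U = False, Y = True
Expression: (M ∧ U) ↔ Y
Step 1: M ∧ U = True AND False = False
Step 2: (False) ↔ Y = (False iff True) = False

False


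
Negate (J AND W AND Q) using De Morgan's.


De Morgan's law: ¬(P ∧ Q ∧ R) ≡ ¬P ∨ ¬Q ∨ ¬R
¬(J ∧ W ∧ Q) = ¬J ∨ ¬W ∨ ¬Q

¬J ∨ ¬W ∨ ¬Q


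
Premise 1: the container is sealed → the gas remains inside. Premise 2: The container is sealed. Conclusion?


Modus ponens: P → Q, P ⊢ Q
P: the container is sealed
Q: the gas remains inside
We have P → Q and P is true.
By modus ponens, Q must be true.

The gas remains inside


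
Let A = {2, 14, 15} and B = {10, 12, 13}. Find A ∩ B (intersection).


A = {2, 14, 15}
B = {10, 12, 13}
Operation: intersection
Elements in both: none

∅


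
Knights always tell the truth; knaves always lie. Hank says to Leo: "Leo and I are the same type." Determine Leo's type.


Hank says: "Leo and I are the same type."
Case 1: Hank is a Knight (truth-teller)
  Statement is true → they ARE the same → Leo is also a Knight
Case 2: Hank is a Knave (liar)
  Statement is false → they are NOT the same → Leo is a Knight
In both cases, Leo is a Knight.

Knight
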